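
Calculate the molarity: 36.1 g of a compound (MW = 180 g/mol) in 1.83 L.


C = (mass / MW) / volume
C = (36.1 / 180) / 1.83
C = 0.1096 M

0.1096 M


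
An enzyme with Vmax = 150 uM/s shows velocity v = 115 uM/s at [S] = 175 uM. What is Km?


Km = [S] * (Vmax - v) / v
Km = 175 * (150 - 115) / 115
Km = 53.2609 uM

53.2609 uM


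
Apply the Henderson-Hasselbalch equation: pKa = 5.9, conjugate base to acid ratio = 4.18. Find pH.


pH = pKa + log10([A-]/[HA])
pH = 5.9 + log10(4.18)
pH = 6.5212

6.5212


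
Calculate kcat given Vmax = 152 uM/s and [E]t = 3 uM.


kcat = Vmax / [E]t
kcat = 152 / 3
kcat = 50.6667 s^-1

50.6667 s^-1


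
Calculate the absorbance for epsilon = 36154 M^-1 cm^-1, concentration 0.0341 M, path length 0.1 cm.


A = epsilon * c * l
A = 36154 * 0.0341 * 0.1
A = 123.2851

123.2851


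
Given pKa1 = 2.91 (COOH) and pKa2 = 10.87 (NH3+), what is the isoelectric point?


pI = (pKa1 + pKa2) / 2
pI = (2.91 + 10.87) / 2
pI = 6.89

6.89


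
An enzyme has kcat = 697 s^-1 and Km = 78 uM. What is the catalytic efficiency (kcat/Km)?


Catalytic efficiency = kcat / Km
= 697 / 78
= 8.9359 uM^-1*s^-1

8.9359 uM^-1*s^-1


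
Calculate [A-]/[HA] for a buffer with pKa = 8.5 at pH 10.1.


[A-]/[HA] = 10^(pH - pKa)
= 10^(10.1 - 8.5)
= 39.8107

39.8107


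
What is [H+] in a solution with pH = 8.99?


[H+] = 10^(-pH)
[H+] = 10^(-8.99)
[H+] = 1.023e-09 M

1.023e-09 M


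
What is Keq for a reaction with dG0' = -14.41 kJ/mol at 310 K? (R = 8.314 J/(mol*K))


Keq = exp(-dG0 * 1000 / (R * T))
Keq = exp(-(-14.41) * 1000 / (8.314 * 310))
Keq = 268.0131

268.0131


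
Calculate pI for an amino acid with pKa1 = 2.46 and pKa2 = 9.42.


pI = (pKa1 + pKa2) / 2
pI = (2.46 + 9.42) / 2
pI = 5.94

5.94


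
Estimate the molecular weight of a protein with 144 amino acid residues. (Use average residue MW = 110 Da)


MW = n_residues * 110 Da
MW = 144 * 110
MW = 15840 Da

15840 Da


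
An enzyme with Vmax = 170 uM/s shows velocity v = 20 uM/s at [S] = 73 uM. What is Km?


Km = [S] * (Vmax - v) / v
Km = 73 * (170 - 20) / 20
Km = 547.5 uM

547.5 uM


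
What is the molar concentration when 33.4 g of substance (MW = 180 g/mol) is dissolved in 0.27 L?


C = (mass / MW) / volume
C = (33.4 / 180) / 0.27
C = 0.6872 M

0.6872 M


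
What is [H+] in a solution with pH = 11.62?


[H+] = 10^(-pH)
[H+] = 10^(-11.62)
[H+] = 2.399e-12 M

2.399e-12 M


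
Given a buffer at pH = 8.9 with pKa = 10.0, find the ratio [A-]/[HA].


[A-]/[HA] = 10^(pH - pKa)
= 10^(8.9 - 10.0)
= 0.0794

0.0794


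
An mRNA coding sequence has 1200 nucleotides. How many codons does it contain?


codons = nucleotides / 3
codons = 1200 / 3 = 400

400


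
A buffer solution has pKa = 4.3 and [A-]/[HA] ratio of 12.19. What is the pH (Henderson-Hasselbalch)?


pH = pKa + log10([A-]/[HA])
pH = 4.3 + log10(12.19)
pH = 5.386

5.386


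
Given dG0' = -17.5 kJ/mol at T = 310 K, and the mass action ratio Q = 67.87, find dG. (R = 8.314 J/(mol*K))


dG = dG0' + RT * ln(Q) / 1000
dG = -17.5 + 8.314 * 310 * ln(67.87) / 1000
dG = -6.6298 kJ/mol

-6.6298 kJ/mol


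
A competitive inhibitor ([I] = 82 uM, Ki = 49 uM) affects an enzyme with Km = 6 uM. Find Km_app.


Km_app = Km * (1 + [I]/Ki)
Km_app = 6 * (1 + 82/49)
Km_app = 16.0408 uM

16.0408 uM


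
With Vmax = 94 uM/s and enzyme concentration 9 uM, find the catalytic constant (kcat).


kcat = Vmax / [E]t
kcat = 94 / 9
kcat = 10.4444 s^-1

10.4444 s^-1


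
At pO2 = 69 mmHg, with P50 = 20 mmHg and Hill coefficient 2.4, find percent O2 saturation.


Y = pO2^n / (P50^n + pO2^n)
Y = 69^2.4 / (20^2.4 + 69^2.4)
Y = 95.13%

95.13%


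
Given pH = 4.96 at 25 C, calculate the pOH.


pOH = 14 - pH
pOH = 14 - 4.96
pOH = 9.04

9.04


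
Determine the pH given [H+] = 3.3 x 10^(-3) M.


pH = -log10([H+])
pH = -log10(3.3 x 10^(-3))
pH = 2.4815

2.4815


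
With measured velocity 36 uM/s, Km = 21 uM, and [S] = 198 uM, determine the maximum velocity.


Vmax = v * (Km + [S]) / [S]
Vmax = 36 * (21 + 198) / 198
Vmax = 39.8182 uM/s

39.8182 uM/s


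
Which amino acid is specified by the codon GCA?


Standard genetic code lookup.
Codon GCA -> Ala

Ala


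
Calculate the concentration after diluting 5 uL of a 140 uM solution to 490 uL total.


C2 = C1 * V1 / V2
C2 = 140 * 5 / 490
C2 = 1.4286 uM

1.4286 uM


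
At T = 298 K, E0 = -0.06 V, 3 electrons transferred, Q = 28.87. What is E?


E = E0 - (RT/nF) * ln(Q)
E = -0.06 - (8.314 * 298 / (3 * 96485)) * ln(28.87)
E = -0.0888 V

-0.0888 V


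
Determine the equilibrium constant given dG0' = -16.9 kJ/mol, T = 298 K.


Keq = exp(-dG0 * 1000 / (R * T))
Keq = exp(-(-16.9) * 1000 / (8.314 * 298))
Keq = 917.0796

917.0796


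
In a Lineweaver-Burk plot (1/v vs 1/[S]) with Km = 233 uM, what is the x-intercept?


x-intercept = -1/Km
= -1/233
= -0.0043 1/uM

-0.0043 1/uM


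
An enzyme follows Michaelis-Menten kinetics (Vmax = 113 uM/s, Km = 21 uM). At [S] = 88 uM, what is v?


v = Vmax * [S] / (Km + [S])
v = 113 * 88 / (21 + 88)
v = 91.2294 uM/s

91.2294 uM/s


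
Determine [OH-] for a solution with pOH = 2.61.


[OH-] = 10^(-pOH)
[OH-] = 10^(-2.61)
[OH-] = 0.0025 M

0.0025 M


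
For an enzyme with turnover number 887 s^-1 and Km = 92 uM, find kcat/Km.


Catalytic efficiency = kcat / Km
= 887 / 92
= 9.6413 uM^-1*s^-1

9.6413 uM^-1*s^-1


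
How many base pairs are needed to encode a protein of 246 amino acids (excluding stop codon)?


Each amino acid = 1 codon = 3 bp
bp = 246 * 3 = 738 bp

738 bp


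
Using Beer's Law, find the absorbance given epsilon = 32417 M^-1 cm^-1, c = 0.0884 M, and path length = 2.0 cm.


A = epsilon * c * l
A = 32417 * 0.0884 * 2.0
A = 5731.3256

5731.3256


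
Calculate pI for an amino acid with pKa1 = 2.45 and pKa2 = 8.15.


pI = (pKa1 + pKa2) / 2
pI = (2.45 + 8.15) / 2
pI = 5.3

5.3


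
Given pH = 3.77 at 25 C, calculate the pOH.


pOH = 14 - pH
pOH = 14 - 3.77
pOH = 10.23

10.23


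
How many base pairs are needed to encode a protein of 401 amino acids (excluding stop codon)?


Each amino acid = 1 codon = 3 bp
bp = 401 * 3 = 1203 bp

1203 bp


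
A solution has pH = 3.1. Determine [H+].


[H+] = 10^(-pH)
[H+] = 10^(-3.1)
[H+] = 7.943e-04 M

7.943e-04 M


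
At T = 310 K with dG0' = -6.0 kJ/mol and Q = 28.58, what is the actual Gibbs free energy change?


dG = dG0' + RT * ln(Q) / 1000
dG = -6.0 + 8.314 * 310 * ln(28.58) / 1000
dG = 2.6411 kJ/mol

2.6411 kJ/mol


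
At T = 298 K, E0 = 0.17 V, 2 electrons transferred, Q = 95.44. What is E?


E = E0 - (RT/nF) * ln(Q)
E = 0.17 - (8.314 * 298 / (2 * 96485)) * ln(95.44)
E = 0.1115 V

0.1115 V


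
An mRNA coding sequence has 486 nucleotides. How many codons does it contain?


codons = nucleotides / 3
codons = 486 / 3 = 162

162


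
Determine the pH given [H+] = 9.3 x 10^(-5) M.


pH = -log10([H+])
pH = -log10(9.3 x 10^(-5))
pH = 4.0315

4.0315


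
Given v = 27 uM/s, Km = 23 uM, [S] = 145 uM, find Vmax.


Vmax = v * (Km + [S]) / [S]
Vmax = 27 * (23 + 145) / 145
Vmax = 31.2828 uM/s

31.2828 uM/s


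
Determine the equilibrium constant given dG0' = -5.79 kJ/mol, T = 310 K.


Keq = exp(-dG0 * 1000 / (R * T))
Keq = exp(-(-5.79) * 1000 / (8.314 * 310))
Keq = 9.4546

9.4546


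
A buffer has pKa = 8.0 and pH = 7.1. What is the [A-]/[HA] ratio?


[A-]/[HA] = 10^(pH - pKa)
= 10^(7.1 - 8.0)
= 0.1259

0.1259


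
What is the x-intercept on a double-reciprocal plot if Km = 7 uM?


x-intercept = -1/Km
= -1/7
= -0.1429 1/uM

-0.1429 1/uM


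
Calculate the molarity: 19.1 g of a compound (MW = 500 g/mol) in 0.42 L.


C = (mass / MW) / volume
C = (19.1 / 500) / 0.42
C = 0.091 M

0.091 M


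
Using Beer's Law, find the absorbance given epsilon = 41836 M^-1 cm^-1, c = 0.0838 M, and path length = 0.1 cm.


A = epsilon * c * l
A = 41836 * 0.0838 * 0.1
A = 350.5857

350.5857


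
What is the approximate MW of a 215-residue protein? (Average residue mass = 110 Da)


MW = n_residues * 110 Da
MW = 215 * 110
MW = 23650 Da

23650 Da


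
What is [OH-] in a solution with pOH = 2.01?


[OH-] = 10^(-pOH)
[OH-] = 10^(-2.01)
[OH-] = 0.0098 M

0.0098 M


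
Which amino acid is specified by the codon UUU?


Standard genetic code lookup.
Codon UUU -> Phe

Phe


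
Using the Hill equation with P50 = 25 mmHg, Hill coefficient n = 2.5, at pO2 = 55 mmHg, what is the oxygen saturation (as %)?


Y = pO2^n / (P50^n + pO2^n)
Y = 55^2.5 / (25^2.5 + 55^2.5)
Y = 87.77%

87.77%


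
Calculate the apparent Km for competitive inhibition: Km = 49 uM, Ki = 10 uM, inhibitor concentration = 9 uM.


Km_app = Km * (1 + [I]/Ki)
Km_app = 49 * (1 + 9/10)
Km_app = 93.1 uM

93.1 uM


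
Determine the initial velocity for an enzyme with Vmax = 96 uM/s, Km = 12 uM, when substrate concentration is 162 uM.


v = Vmax * [S] / (Km + [S])
v = 96 * 162 / (12 + 162)
v = 89.3793 uM/s

89.3793 uM/s


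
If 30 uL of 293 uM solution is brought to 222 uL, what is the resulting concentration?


C2 = C1 * V1 / V2
C2 = 293 * 30 / 222
C2 = 39.5946 uM

39.5946 uM


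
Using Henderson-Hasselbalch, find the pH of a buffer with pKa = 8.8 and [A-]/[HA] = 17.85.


pH = pKa + log10([A-]/[HA])
pH = 8.8 + log10(17.85)
pH = 10.0516

10.0516


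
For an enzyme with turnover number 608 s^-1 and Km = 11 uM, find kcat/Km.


Catalytic efficiency = kcat / Km
= 608 / 11
= 55.2727 uM^-1*s^-1

55.2727 uM^-1*s^-1


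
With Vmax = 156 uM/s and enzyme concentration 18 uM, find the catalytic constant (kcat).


kcat = Vmax / [E]t
kcat = 156 / 18
kcat = 8.6667 s^-1

8.6667 s^-1


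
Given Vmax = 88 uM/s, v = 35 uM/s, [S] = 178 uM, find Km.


Km = [S] * (Vmax - v) / v
Km = 178 * (88 - 35) / 35
Km = 269.5429 uM

269.5429 uM


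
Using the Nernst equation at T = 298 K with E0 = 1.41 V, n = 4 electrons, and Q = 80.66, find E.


E = E0 - (RT/nF) * ln(Q)
E = 1.41 - (8.314 * 298 / (4 * 96485)) * ln(80.66)
E = 1.3818 V

1.3818 V


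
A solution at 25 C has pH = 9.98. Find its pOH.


pOH = 14 - pH
pOH = 14 - 9.98
pOH = 4.02

4.02


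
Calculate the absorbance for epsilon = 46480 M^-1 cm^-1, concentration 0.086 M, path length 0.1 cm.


A = epsilon * c * l
A = 46480 * 0.086 * 0.1
A = 399.728

399.728


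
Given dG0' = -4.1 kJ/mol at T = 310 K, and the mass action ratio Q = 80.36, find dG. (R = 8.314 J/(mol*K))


dG = dG0' + RT * ln(Q) / 1000
dG = -4.1 + 8.314 * 310 * ln(80.36) / 1000
dG = 7.2055 kJ/mol

7.2055 kJ/mol


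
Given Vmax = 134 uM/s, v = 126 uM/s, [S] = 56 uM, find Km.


Km = [S] * (Vmax - v) / v
Km = 56 * (134 - 126) / 126
Km = 3.5556 uM

3.5556 uM


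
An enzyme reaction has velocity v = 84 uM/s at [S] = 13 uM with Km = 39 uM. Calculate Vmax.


Vmax = v * (Km + [S]) / [S]
Vmax = 84 * (39 + 13) / 13
Vmax = 336.0 uM/s

336.0 uM/s


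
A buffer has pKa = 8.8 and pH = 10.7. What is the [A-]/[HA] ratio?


[A-]/[HA] = 10^(pH - pKa)
= 10^(10.7 - 8.8)
= 79.4328

79.4328


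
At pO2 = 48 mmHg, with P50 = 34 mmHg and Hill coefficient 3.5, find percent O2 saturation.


Y = pO2^n / (P50^n + pO2^n)
Y = 48^3.5 / (34^3.5 + 48^3.5)
Y = 76.98%

76.98%


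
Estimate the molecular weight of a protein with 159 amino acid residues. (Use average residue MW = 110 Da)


MW = n_residues * 110 Da
MW = 159 * 110
MW = 17490 Da

17490 Da


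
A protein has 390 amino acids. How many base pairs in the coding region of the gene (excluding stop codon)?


Each amino acid = 1 codon = 3 bp
bp = 390 * 3 = 1170 bp

1170 bp


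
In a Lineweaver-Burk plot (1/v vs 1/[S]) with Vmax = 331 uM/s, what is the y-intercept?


y-intercept = 1/Vmax
= 1/331
= 0.003 s/uM

0.003 s/uM


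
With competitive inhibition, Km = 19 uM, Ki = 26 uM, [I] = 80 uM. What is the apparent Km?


Km_app = Km * (1 + [I]/Ki)
Km_app = 19 * (1 + 80/26)
Km_app = 77.4615 uM

77.4615 uM


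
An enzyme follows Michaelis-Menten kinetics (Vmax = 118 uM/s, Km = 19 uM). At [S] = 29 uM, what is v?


v = Vmax * [S] / (Km + [S])
v = 118 * 29 / (19 + 29)
v = 71.2917 uM/s

71.2917 uM/s


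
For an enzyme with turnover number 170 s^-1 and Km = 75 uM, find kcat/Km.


Catalytic efficiency = kcat / Km
= 170 / 75
= 2.2667 uM^-1*s^-1

2.2667 uM^-1*s^-1


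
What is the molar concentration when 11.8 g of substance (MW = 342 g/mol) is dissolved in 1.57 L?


C = (mass / MW) / volume
C = (11.8 / 342) / 1.57
C = 0.022 M

0.022 M


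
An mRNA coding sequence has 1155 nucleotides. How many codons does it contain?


codons = nucleotides / 3
codons = 1155 / 3 = 385

385


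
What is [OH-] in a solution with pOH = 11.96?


[OH-] = 10^(-pOH)
[OH-] = 10^(-11.96)
[OH-] = 1.096e-12 M

1.096e-12 M


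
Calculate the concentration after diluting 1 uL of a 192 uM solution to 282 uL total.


C2 = C1 * V1 / V2
C2 = 192 * 1 / 282
C2 = 0.6809 uM

0.6809 uM


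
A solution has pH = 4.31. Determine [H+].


[H+] = 10^(-pH)
[H+] = 10^(-4.31)
[H+] = 4.898e-05 M

4.898e-05 M


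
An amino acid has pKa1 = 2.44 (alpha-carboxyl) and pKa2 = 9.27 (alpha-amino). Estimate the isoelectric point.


pI = (pKa1 + pKa2) / 2
pI = (2.44 + 9.27) / 2
pI = 5.855

5.855


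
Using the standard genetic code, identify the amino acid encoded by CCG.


Standard genetic code lookup.
Codon CCG -> Pro

Pro


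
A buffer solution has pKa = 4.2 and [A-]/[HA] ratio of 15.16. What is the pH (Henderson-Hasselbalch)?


pH = pKa + log10([A-]/[HA])
pH = 4.2 + log10(15.16)
pH = 5.3807

5.3807


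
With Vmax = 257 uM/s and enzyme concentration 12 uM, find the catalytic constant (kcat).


kcat = Vmax / [E]t
kcat = 257 / 12
kcat = 21.4167 s^-1

21.4167 s^-1


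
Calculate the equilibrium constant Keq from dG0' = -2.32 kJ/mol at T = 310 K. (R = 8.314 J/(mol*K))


Keq = exp(-dG0 * 1000 / (R * T))
Keq = exp(-(-2.32) * 1000 / (8.314 * 310))
Keq = 2.46

2.46


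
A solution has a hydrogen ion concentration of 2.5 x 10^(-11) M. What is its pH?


pH = -log10([H+])
pH = -log10(2.5 x 10^(-11))
pH = 10.6021

10.6021


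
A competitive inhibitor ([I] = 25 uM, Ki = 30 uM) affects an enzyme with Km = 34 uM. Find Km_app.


Km_app = Km * (1 + [I]/Ki)
Km_app = 34 * (1 + 25/30)
Km_app = 62.3333 uM

62.3333 uM


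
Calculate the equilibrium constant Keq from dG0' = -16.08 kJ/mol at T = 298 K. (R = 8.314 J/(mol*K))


Keq = exp(-dG0 * 1000 / (R * T))
Keq = exp(-(-16.08) * 1000 / (8.314 * 298))
Keq = 658.6716

658.6716


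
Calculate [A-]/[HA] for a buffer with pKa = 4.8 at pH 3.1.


[A-]/[HA] = 10^(pH - pKa)
= 10^(3.1 - 4.8)
= 0.02

0.02


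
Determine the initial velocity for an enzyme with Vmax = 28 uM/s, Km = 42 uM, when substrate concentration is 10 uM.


v = Vmax * [S] / (Km + [S])
v = 28 * 10 / (42 + 10)
v = 5.3846 uM/s

5.3846 uM/s


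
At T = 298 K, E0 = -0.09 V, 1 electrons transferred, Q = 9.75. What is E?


E = E0 - (RT/nF) * ln(Q)
E = -0.09 - (8.314 * 298 / (1 * 96485)) * ln(9.75)
E = -0.1485 V

-0.1485 V


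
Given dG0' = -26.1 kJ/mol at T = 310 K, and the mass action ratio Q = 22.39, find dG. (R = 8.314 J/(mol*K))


dG = dG0' + RT * ln(Q) / 1000
dG = -26.1 + 8.314 * 310 * ln(22.39) / 1000
dG = -18.088 kJ/mol

-18.088 kJ/mol


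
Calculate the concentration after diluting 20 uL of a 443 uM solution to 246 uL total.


C2 = C1 * V1 / V2
C2 = 443 * 20 / 246
C2 = 36.0163 uM

36.0163 uM


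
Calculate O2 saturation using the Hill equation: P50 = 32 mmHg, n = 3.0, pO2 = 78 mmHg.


Y = pO2^n / (P50^n + pO2^n)
Y = 78^3.0 / (32^3.0 + 78^3.0)
Y = 93.54%

93.54%


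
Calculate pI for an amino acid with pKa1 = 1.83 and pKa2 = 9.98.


pI = (pKa1 + pKa2) / 2
pI = (1.83 + 9.98) / 2
pI = 5.905

5.905


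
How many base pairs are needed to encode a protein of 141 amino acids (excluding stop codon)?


Each amino acid = 1 codon = 3 bp
bp = 141 * 3 = 423 bp

423 bp


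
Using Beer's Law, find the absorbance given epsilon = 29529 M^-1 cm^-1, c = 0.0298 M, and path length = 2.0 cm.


A = epsilon * c * l
A = 29529 * 0.0298 * 2.0
A = 1759.9284

1759.9284


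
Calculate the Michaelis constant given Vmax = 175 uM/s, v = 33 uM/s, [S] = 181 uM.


Km = [S] * (Vmax - v) / v
Km = 181 * (175 - 33) / 33
Km = 778.8485 uM

778.8485 uM


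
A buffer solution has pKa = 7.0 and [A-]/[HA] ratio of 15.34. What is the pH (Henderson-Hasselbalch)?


pH = pKa + log10([A-]/[HA])
pH = 7.0 + log10(15.34)
pH = 8.1858

8.1858


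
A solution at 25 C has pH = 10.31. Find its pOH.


pOH = 14 - pH
pOH = 14 - 10.31
pOH = 3.69

3.69


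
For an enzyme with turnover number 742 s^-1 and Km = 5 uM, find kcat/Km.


Catalytic efficiency = kcat / Km
= 742 / 5
= 148.4 uM^-1*s^-1

148.4 uM^-1*s^-1


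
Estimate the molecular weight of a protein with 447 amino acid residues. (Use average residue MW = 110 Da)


MW = n_residues * 110 Da
MW = 447 * 110
MW = 49170 Da

49170 Da


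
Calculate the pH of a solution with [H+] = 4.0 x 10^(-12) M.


pH = -log10([H+])
pH = -log10(4.0 x 10^(-12))
pH = 11.3979

11.3979


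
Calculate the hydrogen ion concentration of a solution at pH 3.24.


[H+] = 10^(-pH)
[H+] = 10^(-3.24)
[H+] = 5.754e-04 M

5.754e-04 M


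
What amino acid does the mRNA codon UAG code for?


Standard genetic code lookup.
Codon UAG -> Stop

Stop


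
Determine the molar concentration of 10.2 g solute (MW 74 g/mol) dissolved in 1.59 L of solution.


C = (mass / MW) / volume
C = (10.2 / 74) / 1.59
C = 0.0867 M

0.0867 M


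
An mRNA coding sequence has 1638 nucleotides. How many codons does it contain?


codons = nucleotides / 3
codons = 1638 / 3 = 546

546


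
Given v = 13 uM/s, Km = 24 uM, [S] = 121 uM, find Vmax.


Vmax = v * (Km + [S]) / [S]
Vmax = 13 * (24 + 121) / 121
Vmax = 15.5785 uM/s

15.5785 uM/s


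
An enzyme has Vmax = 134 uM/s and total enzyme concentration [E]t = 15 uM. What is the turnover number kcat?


kcat = Vmax / [E]t
kcat = 134 / 15
kcat = 8.9333 s^-1

8.9333 s^-1


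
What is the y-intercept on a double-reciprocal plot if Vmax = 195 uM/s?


y-intercept = 1/Vmax
= 1/195
= 0.0051 s/uM

0.0051 s/uM


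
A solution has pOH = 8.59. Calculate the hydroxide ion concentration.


[OH-] = 10^(-pOH)
[OH-] = 10^(-8.59)
[OH-] = 2.570e-09 M

2.570e-09 M


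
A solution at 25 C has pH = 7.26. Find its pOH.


pOH = 14 - pH
pOH = 14 - 7.26
pOH = 6.74

6.74


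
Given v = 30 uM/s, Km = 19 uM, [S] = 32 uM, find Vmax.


Vmax = v * (Km + [S]) / [S]
Vmax = 30 * (19 + 32) / 32
Vmax = 47.8125 uM/s

47.8125 uM/s


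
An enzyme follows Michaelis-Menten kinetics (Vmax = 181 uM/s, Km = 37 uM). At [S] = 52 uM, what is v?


v = Vmax * [S] / (Km + [S])
v = 181 * 52 / (37 + 52)
v = 105.7528 uM/s

105.7528 uM/s


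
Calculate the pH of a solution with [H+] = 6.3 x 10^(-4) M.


pH = -log10([H+])
pH = -log10(6.3 x 10^(-4))
pH = 3.2007

3.2007


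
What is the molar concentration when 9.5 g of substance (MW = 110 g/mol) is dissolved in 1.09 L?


C = (mass / MW) / volume
C = (9.5 / 110) / 1.09
C = 0.0792 M

0.0792 M


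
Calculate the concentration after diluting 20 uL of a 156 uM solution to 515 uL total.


C2 = C1 * V1 / V2
C2 = 156 * 20 / 515
C2 = 6.0583 uM

6.0583 uM


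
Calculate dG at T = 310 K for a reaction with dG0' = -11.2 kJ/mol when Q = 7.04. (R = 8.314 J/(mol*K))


dG = dG0' + RT * ln(Q) / 1000
dG = -11.2 + 8.314 * 310 * ln(7.04) / 1000
dG = -6.17 kJ/mol

-6.17 kJ/mol


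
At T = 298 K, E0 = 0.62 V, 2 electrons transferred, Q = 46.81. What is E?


E = E0 - (RT/nF) * ln(Q)
E = 0.62 - (8.314 * 298 / (2 * 96485)) * ln(46.81)
E = 0.5706 V

0.5706 V


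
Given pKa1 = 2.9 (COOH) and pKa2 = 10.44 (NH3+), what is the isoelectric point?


pI = (pKa1 + pKa2) / 2
pI = (2.9 + 10.44) / 2
pI = 6.67

6.67


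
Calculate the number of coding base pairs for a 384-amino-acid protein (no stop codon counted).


Each amino acid = 1 codon = 3 bp
bp = 384 * 3 = 1152 bp

1152 bp


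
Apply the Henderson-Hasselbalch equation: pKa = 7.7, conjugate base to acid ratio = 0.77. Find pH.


pH = pKa + log10([A-]/[HA])
pH = 7.7 + log10(0.77)
pH = 7.5865

7.5865


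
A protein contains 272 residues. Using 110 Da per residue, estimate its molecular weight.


MW = n_residues * 110 Da
MW = 272 * 110
MW = 29920 Da

29920 Da


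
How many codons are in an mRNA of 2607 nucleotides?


codons = nucleotides / 3
codons = 2607 / 3 = 869

869


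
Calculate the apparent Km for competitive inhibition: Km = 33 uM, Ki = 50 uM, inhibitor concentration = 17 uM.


Km_app = Km * (1 + [I]/Ki)
Km_app = 33 * (1 + 17/50)
Km_app = 44.22 uM

44.22 uM


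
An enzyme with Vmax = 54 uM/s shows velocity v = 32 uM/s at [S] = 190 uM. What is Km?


Km = [S] * (Vmax - v) / v
Km = 190 * (54 - 32) / 32
Km = 130.625 uM

130.625 uM


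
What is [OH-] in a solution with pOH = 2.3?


[OH-] = 10^(-pOH)
[OH-] = 10^(-2.3)
[OH-] = 0.005 M

0.005 M


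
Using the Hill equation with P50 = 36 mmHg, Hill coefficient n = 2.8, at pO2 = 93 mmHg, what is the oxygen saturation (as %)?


Y = pO2^n / (P50^n + pO2^n)
Y = 93^2.8 / (36^2.8 + 93^2.8)
Y = 93.45%

93.45%


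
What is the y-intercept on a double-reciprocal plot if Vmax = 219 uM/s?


y-intercept = 1/Vmax
= 1/219
= 0.0046 s/uM

0.0046 s/uM


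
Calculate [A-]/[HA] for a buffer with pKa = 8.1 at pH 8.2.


[A-]/[HA] = 10^(pH - pKa)
= 10^(8.2 - 8.1)
= 1.2589

1.2589


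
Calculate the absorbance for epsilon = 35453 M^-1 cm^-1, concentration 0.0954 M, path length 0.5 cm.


A = epsilon * c * l
A = 35453 * 0.0954 * 0.5
A = 1691.1081

1691.1081


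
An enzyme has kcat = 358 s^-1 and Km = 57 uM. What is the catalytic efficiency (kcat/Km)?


Catalytic efficiency = kcat / Km
= 358 / 57
= 6.2807 uM^-1*s^-1

6.2807 uM^-1*s^-1


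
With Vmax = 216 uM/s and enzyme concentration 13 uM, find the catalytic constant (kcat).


kcat = Vmax / [E]t
kcat = 216 / 13
kcat = 16.6154 s^-1

16.6154 s^-1


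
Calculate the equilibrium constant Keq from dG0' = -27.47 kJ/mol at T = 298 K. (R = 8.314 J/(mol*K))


Keq = exp(-dG0 * 1000 / (R * T))
Keq = exp(-(-27.47) * 1000 / (8.314 * 298))
Keq = 65347.0706

65347.0706


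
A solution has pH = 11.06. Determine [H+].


[H+] = 10^(-pH)
[H+] = 10^(-11.06)
[H+] = 8.710e-12 M

8.710e-12 M


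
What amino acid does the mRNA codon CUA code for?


Standard genetic code lookup.
Codon CUA -> Leu

Leu


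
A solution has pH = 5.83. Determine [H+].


[H+] = 10^(-pH)
[H+] = 10^(-5.83)
[H+] = 1.479e-06 M

1.479e-06 M


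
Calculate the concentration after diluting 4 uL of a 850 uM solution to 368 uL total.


C2 = C1 * V1 / V2
C2 = 850 * 4 / 368
C2 = 9.2391 uM

9.2391 uM


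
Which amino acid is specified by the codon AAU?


Standard genetic code lookup.
Codon AAU -> Asn

Asn


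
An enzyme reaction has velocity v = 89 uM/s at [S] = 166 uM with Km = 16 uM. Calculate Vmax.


Vmax = v * (Km + [S]) / [S]
Vmax = 89 * (16 + 166) / 166
Vmax = 97.5783 uM/s

97.5783 uM/s


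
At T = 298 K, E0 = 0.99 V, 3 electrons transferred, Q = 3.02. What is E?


E = E0 - (RT/nF) * ln(Q)
E = 0.99 - (8.314 * 298 / (3 * 96485)) * ln(3.02)
E = 0.9805 V

0.9805 V


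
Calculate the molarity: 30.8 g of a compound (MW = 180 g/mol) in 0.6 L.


C = (mass / MW) / volume
C = (30.8 / 180) / 0.6
C = 0.2852 M

0.2852 M


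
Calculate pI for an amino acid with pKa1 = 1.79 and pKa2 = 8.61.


pI = (pKa1 + pKa2) / 2
pI = (1.79 + 8.61) / 2
pI = 5.2

5.2


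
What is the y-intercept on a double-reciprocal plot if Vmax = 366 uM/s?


y-intercept = 1/Vmax
= 1/366
= 0.0027 s/uM

0.0027 s/uM


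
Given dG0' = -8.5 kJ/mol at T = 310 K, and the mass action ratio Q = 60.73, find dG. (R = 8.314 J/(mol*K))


dG = dG0' + RT * ln(Q) / 1000
dG = -8.5 + 8.314 * 310 * ln(60.73) / 1000
dG = 2.0837 kJ/mol

2.0837 kJ/mol


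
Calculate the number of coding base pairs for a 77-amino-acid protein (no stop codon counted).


Each amino acid = 1 codon = 3 bp
bp = 77 * 3 = 231 bp

231 bp


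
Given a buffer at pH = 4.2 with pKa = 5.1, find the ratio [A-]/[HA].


[A-]/[HA] = 10^(pH - pKa)
= 10^(4.2 - 5.1)
= 0.1259

0.1259


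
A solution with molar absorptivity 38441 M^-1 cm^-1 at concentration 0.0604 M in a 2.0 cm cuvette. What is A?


A = epsilon * c * l
A = 38441 * 0.0604 * 2.0
A = 4643.6728

4643.6728


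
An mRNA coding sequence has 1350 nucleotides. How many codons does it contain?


codons = nucleotides / 3
codons = 1350 / 3 = 450

450


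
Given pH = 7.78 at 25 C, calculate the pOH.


pOH = 14 - pH
pOH = 14 - 7.78
pOH = 6.22

6.22


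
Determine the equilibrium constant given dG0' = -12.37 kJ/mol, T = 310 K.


Keq = exp(-dG0 * 1000 / (R * T))
Keq = exp(-(-12.37) * 1000 / (8.314 * 310))
Keq = 121.4523

121.4523


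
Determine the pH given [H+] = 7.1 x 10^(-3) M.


pH = -log10([H+])
pH = -log10(7.1 x 10^(-3))
pH = 2.1487

2.1487


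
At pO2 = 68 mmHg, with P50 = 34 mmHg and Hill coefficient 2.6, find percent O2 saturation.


Y = pO2^n / (P50^n + pO2^n)
Y = 68^2.6 / (34^2.6 + 68^2.6)
Y = 85.84%

85.84%


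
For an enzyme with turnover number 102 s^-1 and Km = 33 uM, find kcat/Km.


Catalytic efficiency = kcat / Km
= 102 / 33
= 3.0909 uM^-1*s^-1

3.0909 uM^-1*s^-1


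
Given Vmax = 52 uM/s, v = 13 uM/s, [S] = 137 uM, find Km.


Km = [S] * (Vmax - v) / v
Km = 137 * (52 - 13) / 13
Km = 411.0 uM

411.0 uM


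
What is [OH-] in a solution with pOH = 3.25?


[OH-] = 10^(-pOH)
[OH-] = 10^(-3.25)
[OH-] = 5.623e-04 M

5.623e-04 M


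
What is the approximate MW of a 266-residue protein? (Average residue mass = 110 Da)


MW = n_residues * 110 Da
MW = 266 * 110
MW = 29260 Da

29260 Da


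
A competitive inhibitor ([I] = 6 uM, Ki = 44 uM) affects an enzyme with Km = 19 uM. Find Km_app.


Km_app = Km * (1 + [I]/Ki)
Km_app = 19 * (1 + 6/44)
Km_app = 21.5909 uM

21.5909 uM


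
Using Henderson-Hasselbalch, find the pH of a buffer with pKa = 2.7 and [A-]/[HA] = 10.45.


pH = pKa + log10([A-]/[HA])
pH = 2.7 + log10(10.45)
pH = 3.7191

3.7191


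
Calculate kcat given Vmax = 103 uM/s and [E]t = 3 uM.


kcat = Vmax / [E]t
kcat = 103 / 3
kcat = 34.3333 s^-1

34.3333 s^-1


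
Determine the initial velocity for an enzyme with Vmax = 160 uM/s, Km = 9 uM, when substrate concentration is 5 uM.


v = Vmax * [S] / (Km + [S])
v = 160 * 5 / (9 + 5)
v = 57.1429 uM/s

57.1429 uM/s


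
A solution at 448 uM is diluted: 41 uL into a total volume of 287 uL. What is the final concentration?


C2 = C1 * V1 / V2
C2 = 448 * 41 / 287
C2 = 64.0 uM

64.0 uM


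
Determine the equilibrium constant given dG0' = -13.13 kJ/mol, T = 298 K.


Keq = exp(-dG0 * 1000 / (R * T))
Keq = exp(-(-13.13) * 1000 / (8.314 * 298))
Keq = 200.2453

200.2453


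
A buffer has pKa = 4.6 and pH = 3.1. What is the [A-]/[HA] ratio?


[A-]/[HA] = 10^(pH - pKa)
= 10^(3.1 - 4.6)
= 0.0316

0.0316


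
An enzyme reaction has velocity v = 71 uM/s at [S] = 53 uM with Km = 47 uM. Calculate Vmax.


Vmax = v * (Km + [S]) / [S]
Vmax = 71 * (47 + 53) / 53
Vmax = 133.9623 uM/s

133.9623 uM/s


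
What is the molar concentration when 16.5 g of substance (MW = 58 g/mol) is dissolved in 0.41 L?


C = (mass / MW) / volume
C = (16.5 / 58) / 0.41
C = 0.6939 M

0.6939 M


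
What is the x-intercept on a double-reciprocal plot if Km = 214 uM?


x-intercept = -1/Km
= -1/214
= -0.0047 1/uM

-0.0047 1/uM


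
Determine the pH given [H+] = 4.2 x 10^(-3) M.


pH = -log10([H+])
pH = -log10(4.2 x 10^(-3))
pH = 2.3768

2.3768


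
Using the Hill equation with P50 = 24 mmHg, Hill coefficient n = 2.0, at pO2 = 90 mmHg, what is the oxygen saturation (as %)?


Y = pO2^n / (P50^n + pO2^n)
Y = 90^2.0 / (24^2.0 + 90^2.0)
Y = 93.36%

93.36%


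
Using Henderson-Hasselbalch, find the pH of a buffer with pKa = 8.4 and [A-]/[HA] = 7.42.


pH = pKa + log10([A-]/[HA])
pH = 8.4 + log10(7.42)
pH = 9.2704

9.2704


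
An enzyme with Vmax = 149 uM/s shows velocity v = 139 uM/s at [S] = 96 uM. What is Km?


Km = [S] * (Vmax - v) / v
Km = 96 * (149 - 139) / 139
Km = 6.9065 uM

6.9065 uM


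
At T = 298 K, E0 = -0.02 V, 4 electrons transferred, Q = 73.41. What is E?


E = E0 - (RT/nF) * ln(Q)
E = -0.02 - (8.314 * 298 / (4 * 96485)) * ln(73.41)
E = -0.0476 V

-0.0476 V


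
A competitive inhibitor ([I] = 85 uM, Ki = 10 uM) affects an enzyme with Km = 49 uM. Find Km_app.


Km_app = Km * (1 + [I]/Ki)
Km_app = 49 * (1 + 85/10)
Km_app = 465.5 uM

465.5 uM


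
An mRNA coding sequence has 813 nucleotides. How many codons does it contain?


codons = nucleotides / 3
codons = 813 / 3 = 271

271


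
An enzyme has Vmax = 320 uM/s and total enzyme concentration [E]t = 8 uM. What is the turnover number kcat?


kcat = Vmax / [E]t
kcat = 320 / 8
kcat = 40.0 s^-1

40.0 s^-1


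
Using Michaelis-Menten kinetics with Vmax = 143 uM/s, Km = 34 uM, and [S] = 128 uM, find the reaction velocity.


v = Vmax * [S] / (Km + [S])
v = 143 * 128 / (34 + 128)
v = 112.9877 uM/s

112.9877 uM/s


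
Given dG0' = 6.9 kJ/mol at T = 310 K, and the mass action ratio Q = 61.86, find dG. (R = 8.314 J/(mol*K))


dG = dG0' + RT * ln(Q) / 1000
dG = 6.9 + 8.314 * 310 * ln(61.86) / 1000
dG = 17.5312 kJ/mol

17.5312 kJ/mol


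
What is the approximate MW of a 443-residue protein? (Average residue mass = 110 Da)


MW = n_residues * 110 Da
MW = 443 * 110
MW = 48730 Da

48730 Da


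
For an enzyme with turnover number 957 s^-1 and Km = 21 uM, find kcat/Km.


Catalytic efficiency = kcat / Km
= 957 / 21
= 45.5714 uM^-1*s^-1

45.5714 uM^-1*s^-1


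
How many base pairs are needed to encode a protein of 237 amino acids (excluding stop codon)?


Each amino acid = 1 codon = 3 bp
bp = 237 * 3 = 711 bp

711 bp


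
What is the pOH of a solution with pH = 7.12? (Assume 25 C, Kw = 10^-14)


pOH = 14 - pH
pOH = 14 - 7.12
pOH = 6.88

6.88


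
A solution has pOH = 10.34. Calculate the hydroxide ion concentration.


[OH-] = 10^(-pOH)
[OH-] = 10^(-10.34)
[OH-] = 4.571e-11 M

4.571e-11 M


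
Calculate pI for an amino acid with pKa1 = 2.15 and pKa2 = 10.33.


pI = (pKa1 + pKa2) / 2
pI = (2.15 + 10.33) / 2
pI = 6.24

6.24


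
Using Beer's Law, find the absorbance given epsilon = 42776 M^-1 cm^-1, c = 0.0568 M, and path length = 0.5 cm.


A = epsilon * c * l
A = 42776 * 0.0568 * 0.5
A = 1214.8384

1214.8384


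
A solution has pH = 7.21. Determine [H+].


[H+] = 10^(-pH)
[H+] = 10^(-7.21)
[H+] = 6.166e-08 M

6.166e-08 M


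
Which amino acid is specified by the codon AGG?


Standard genetic code lookup.
Codon AGG -> Arg

Arg


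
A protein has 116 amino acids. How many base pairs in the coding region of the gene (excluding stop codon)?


Each amino acid = 1 codon = 3 bp
bp = 116 * 3 = 348 bp

348 bp


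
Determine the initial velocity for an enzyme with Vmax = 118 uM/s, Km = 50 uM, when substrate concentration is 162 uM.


v = Vmax * [S] / (Km + [S])
v = 118 * 162 / (50 + 162)
v = 90.1698 uM/s

90.1698 uM/s


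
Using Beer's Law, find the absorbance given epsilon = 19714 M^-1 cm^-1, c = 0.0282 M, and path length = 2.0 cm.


A = epsilon * c * l
A = 19714 * 0.0282 * 2.0
A = 1111.8696

1111.8696


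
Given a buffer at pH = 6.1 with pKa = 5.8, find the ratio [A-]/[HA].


[A-]/[HA] = 10^(pH - pKa)
= 10^(6.1 - 5.8)
= 1.9953

1.9953


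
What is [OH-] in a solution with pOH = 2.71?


[OH-] = 10^(-pOH)
[OH-] = 10^(-2.71)
[OH-] = 0.0019 M

0.0019 M


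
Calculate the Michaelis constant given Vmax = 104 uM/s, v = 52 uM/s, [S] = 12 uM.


Km = [S] * (Vmax - v) / v
Km = 12 * (104 - 52) / 52
Km = 12.0 uM

12.0 uM


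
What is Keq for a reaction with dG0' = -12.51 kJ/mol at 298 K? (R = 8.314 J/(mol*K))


Keq = exp(-dG0 * 1000 / (R * T))
Keq = exp(-(-12.51) * 1000 / (8.314 * 298))
Keq = 155.913

155.913


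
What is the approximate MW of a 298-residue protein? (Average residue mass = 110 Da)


MW = n_residues * 110 Da
MW = 298 * 110
MW = 32780 Da

32780 Da


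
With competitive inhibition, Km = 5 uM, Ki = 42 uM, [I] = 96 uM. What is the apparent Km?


Km_app = Km * (1 + [I]/Ki)
Km_app = 5 * (1 + 96/42)
Km_app = 16.4286 uM

16.4286 uM


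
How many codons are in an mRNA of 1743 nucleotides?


codons = nucleotides / 3
codons = 1743 / 3 = 581

581


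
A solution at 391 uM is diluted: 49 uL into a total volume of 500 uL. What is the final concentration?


C2 = C1 * V1 / V2
C2 = 391 * 49 / 500
C2 = 38.318 uM

38.318 uM


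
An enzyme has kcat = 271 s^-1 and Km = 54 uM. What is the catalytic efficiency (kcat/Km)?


Catalytic efficiency = kcat / Km
= 271 / 54
= 5.0185 uM^-1*s^-1

5.0185 uM^-1*s^-1


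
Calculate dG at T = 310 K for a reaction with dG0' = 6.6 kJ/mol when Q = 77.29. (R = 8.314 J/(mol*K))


dG = dG0' + RT * ln(Q) / 1000
dG = 6.6 + 8.314 * 310 * ln(77.29) / 1000
dG = 17.8052 kJ/mol

17.8052 kJ/mol


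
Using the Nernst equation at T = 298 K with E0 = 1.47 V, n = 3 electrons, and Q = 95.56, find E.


E = E0 - (RT/nF) * ln(Q)
E = 1.47 - (8.314 * 298 / (3 * 96485)) * ln(95.56)
E = 1.431 V

1.431 V


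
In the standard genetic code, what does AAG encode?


Standard genetic code lookup.
Codon AAG -> Lys

Lys


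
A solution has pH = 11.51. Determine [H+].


[H+] = 10^(-pH)
[H+] = 10^(-11.51)
[H+] = 3.090e-12 M

3.090e-12 M


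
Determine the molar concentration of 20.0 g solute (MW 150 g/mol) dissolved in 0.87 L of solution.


C = (mass / MW) / volume
C = (20.0 / 150) / 0.87
C = 0.1533 M

0.1533 M


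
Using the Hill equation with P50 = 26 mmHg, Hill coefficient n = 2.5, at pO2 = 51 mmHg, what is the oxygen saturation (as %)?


Y = pO2^n / (P50^n + pO2^n)
Y = 51^2.5 / (26^2.5 + 51^2.5)
Y = 84.35%

84.35%


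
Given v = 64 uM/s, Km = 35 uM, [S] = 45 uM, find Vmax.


Vmax = v * (Km + [S]) / [S]
Vmax = 64 * (35 + 45) / 45
Vmax = 113.7778 uM/s

113.7778 uM/s


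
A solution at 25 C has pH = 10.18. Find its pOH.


pOH = 14 - pH
pOH = 14 - 10.18
pOH = 3.82

3.82


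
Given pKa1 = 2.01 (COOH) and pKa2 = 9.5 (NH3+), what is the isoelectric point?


pI = (pKa1 + pKa2) / 2
pI = (2.01 + 9.5) / 2
pI = 5.755

5.755


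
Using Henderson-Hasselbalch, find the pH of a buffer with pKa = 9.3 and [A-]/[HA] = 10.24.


pH = pKa + log10([A-]/[HA])
pH = 9.3 + log10(10.24)
pH = 10.3103

10.3103


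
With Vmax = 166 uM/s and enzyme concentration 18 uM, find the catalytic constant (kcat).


kcat = Vmax / [E]t
kcat = 166 / 18
kcat = 9.2222 s^-1

9.2222 s^-1


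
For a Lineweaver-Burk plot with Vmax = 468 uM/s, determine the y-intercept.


y-intercept = 1/Vmax
= 1/468
= 0.0021 s/uM

0.0021 s/uM


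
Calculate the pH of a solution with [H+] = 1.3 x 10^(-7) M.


pH = -log10([H+])
pH = -log10(1.3 x 10^(-7))
pH = 6.8861

6.8861


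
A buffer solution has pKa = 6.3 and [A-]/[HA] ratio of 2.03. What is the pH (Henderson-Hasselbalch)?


pH = pKa + log10([A-]/[HA])
pH = 6.3 + log10(2.03)
pH = 6.6075

6.6075


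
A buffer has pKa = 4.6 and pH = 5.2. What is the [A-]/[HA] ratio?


[A-]/[HA] = 10^(pH - pKa)
= 10^(5.2 - 4.6)
= 3.9811

3.9811


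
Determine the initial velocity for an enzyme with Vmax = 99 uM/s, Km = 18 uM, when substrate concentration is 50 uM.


v = Vmax * [S] / (Km + [S])
v = 99 * 50 / (18 + 50)
v = 72.7941 uM/s

72.7941 uM/s


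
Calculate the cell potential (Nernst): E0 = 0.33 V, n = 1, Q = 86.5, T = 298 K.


E = E0 - (RT/nF) * ln(Q)
E = 0.33 - (8.314 * 298 / (1 * 96485)) * ln(86.5)
E = 0.2155 V

0.2155 V


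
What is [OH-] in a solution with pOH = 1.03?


[OH-] = 10^(-pOH)
[OH-] = 10^(-1.03)
[OH-] = 0.0933 M

0.0933 M


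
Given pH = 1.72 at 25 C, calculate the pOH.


pOH = 14 - pH
pOH = 14 - 1.72
pOH = 12.28

12.28


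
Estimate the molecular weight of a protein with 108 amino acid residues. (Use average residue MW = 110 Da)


MW = n_residues * 110 Da
MW = 108 * 110
MW = 11880 Da

11880 Da


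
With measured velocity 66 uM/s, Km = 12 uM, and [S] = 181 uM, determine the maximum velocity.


Vmax = v * (Km + [S]) / [S]
Vmax = 66 * (12 + 181) / 181
Vmax = 70.3757 uM/s

70.3757 uM/s


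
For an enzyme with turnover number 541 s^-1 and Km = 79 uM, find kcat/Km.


Catalytic efficiency = kcat / Km
= 541 / 79
= 6.8481 uM^-1*s^-1

6.8481 uM^-1*s^-1


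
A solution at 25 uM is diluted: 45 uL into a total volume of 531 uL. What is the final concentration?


C2 = C1 * V1 / V2
C2 = 25 * 45 / 531
C2 = 2.1186 uM

2.1186 uM


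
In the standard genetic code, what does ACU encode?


Standard genetic code lookup.
Codon ACU -> Thr

Thr


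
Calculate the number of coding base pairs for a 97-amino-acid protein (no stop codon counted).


Each amino acid = 1 codon = 3 bp
bp = 97 * 3 = 291 bp

291 bp


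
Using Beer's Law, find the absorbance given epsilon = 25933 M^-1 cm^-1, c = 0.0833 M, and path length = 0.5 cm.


A = epsilon * c * l
A = 25933 * 0.0833 * 0.5
A = 1080.1094

1080.1094


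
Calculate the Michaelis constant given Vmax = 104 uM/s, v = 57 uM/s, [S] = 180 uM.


Km = [S] * (Vmax - v) / v
Km = 180 * (104 - 57) / 57
Km = 148.4211 uM

148.4211 uM


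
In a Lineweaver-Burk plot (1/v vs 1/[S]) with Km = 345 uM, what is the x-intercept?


x-intercept = -1/Km
= -1/345
= -0.0029 1/uM

-0.0029 1/uM


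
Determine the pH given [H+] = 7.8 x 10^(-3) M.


pH = -log10([H+])
pH = -log10(7.8 x 10^(-3))
pH = 2.1079

2.1079


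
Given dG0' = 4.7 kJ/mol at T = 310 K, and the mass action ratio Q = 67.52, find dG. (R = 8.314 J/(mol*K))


dG = dG0' + RT * ln(Q) / 1000
dG = 4.7 + 8.314 * 310 * ln(67.52) / 1000
dG = 15.5568 kJ/mol

15.5568 kJ/mol


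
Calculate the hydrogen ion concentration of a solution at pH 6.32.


[H+] = 10^(-pH)
[H+] = 10^(-6.32)
[H+] = 4.786e-07 M

4.786e-07 M


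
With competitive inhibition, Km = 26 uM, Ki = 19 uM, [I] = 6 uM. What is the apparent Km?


Km_app = Km * (1 + [I]/Ki)
Km_app = 26 * (1 + 6/19)
Km_app = 34.2105 uM

34.2105 uM


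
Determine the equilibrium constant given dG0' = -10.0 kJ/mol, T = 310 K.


Keq = exp(-dG0 * 1000 / (R * T))
Keq = exp(-(-10.0) * 1000 / (8.314 * 310))
Keq = 48.4227

48.4227


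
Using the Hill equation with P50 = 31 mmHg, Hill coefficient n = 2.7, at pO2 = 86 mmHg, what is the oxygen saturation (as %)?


Y = pO2^n / (P50^n + pO2^n)
Y = 86^2.7 / (31^2.7 + 86^2.7)
Y = 94.02%

94.02%


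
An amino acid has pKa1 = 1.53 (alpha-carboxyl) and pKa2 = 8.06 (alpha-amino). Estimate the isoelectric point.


pI = (pKa1 + pKa2) / 2
pI = (1.53 + 8.06) / 2
pI = 4.795

4.795


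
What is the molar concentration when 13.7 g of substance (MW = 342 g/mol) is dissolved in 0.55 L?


C = (mass / MW) / volume
C = (13.7 / 342) / 0.55
C = 0.0728 M

0.0728 M


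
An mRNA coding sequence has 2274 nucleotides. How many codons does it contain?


codons = nucleotides / 3
codons = 2274 / 3 = 758

758


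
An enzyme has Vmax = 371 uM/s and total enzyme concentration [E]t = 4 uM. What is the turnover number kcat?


kcat = Vmax / [E]t
kcat = 371 / 4
kcat = 92.75 s^-1

92.75 s^-1


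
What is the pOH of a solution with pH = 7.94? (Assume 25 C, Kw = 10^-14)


pOH = 14 - pH
pOH = 14 - 7.94
pOH = 6.06

6.06
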